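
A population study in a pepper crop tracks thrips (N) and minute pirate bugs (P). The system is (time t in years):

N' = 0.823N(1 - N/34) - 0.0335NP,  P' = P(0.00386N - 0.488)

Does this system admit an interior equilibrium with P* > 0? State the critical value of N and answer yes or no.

The predator equation gives dP/dt > 0 only when N > 0.488/0.00386 = 126.
Without the predator, N → K = 34. Since 34 < 126, the predator cannot invade.

Threshold N = 126; K < 126, so no, the predator goes extinct.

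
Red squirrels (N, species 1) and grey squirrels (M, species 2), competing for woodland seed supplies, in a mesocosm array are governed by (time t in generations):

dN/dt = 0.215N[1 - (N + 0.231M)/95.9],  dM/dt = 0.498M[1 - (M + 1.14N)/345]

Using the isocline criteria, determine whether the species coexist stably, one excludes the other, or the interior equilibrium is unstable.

Compare the nullcline intercepts: K1/α12 = 95.9/0.231 = 415 > K2 = 345; K2/α21 = 345/1.14 = 303 > K1 = 95.9.
Since both inequalities hold, each species can invade when rare, so the interior equilibrium is stable.

stable coexistence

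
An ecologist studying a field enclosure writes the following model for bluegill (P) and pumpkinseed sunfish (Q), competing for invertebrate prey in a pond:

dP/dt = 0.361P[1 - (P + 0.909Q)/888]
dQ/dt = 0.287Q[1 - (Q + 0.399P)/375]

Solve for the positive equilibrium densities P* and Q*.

P* ≈ 858, Q* ≈ 32.5

Setting both brackets to zero gives the nullclines P + 0.909Q = 888 and 0.399P + Q = 375.
Substituting Q = 375 - 0.399P into the first: P(1 - 0.909·0.399) = 888 - 0.909·375.
So P* = 547/0.637 = 858, and then Q* = 375 - 0.399·858 = 32.5.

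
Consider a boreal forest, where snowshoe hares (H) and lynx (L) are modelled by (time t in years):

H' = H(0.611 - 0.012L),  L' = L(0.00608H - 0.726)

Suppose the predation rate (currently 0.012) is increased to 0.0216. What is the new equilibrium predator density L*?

At the interior fixed point, setting dH/dt = 0 with H > 0 fixes L* = (prey growth rate)/(HL coefficient) — independent of the other coefficients.
With the change, L* = 0.611/0.0216 = 28.3; it falls from 50.9.

L* ≈ 28.3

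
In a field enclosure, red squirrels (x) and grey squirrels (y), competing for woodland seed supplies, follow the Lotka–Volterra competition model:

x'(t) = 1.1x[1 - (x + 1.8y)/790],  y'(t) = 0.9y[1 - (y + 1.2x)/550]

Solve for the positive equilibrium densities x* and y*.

x* ≈ 172, y* ≈ 343

Setting both brackets to zero gives the nullclines x + 1.8y = 790 and 1.2x + y = 550.
Substituting y = 550 - 1.2x into the first: x(1 - 1.8·1.2) = 790 - 1.8·550.
So x* = -200/-1.16 = 172, and then y* = 550 - 1.2·172 = 343.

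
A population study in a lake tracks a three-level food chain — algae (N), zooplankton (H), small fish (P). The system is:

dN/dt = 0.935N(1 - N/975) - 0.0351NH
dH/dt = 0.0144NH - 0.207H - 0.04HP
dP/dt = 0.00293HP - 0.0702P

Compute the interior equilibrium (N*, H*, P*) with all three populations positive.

From dP/dt = 0: 0.00293H* = 0.0702, so H* = 24.
From dN/dt = 0: 0.935(1 - N*/975) = 0.0351·24, giving N* = 975·(1 - 0.899) = 98.1.
From dH/dt = 0: 0.0144·98.1 - 0.207 = 0.04P*, so P* = 1.21/0.04 = 30.1.

N* ≈ 98.1, H* ≈ 24, P* ≈ 30.1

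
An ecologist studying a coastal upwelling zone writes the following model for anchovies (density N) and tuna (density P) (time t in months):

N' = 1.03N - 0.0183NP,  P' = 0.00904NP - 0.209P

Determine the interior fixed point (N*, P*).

Set dP/dt = 0 with P > 0: 0.00904N - 0.209 = 0, so N* = 0.209/0.00904 = 23.1.
Set dN/dt = 0 with N > 0: 1.03 - 0.0183P = 0, so P* = 1.03/0.0183 = 56.3.

N* ≈ 23.1, P* ≈ 56.3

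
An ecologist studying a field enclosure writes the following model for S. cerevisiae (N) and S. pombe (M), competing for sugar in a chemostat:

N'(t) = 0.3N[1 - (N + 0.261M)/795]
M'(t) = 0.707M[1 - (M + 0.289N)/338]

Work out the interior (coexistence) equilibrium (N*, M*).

N* ≈ 764, M* ≈ 117

Setting both brackets to zero gives the nullclines N + 0.261M = 795 and 0.289N + M = 338.
Substituting M = 338 - 0.289N into the first: N(1 - 0.261·0.289) = 795 - 0.261·338.
So N* = 707/0.925 = 764, and then M* = 338 - 0.289·764 = 117.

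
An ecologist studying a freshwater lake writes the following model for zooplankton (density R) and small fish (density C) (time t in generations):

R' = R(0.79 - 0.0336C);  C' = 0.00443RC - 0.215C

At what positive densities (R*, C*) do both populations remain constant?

R* ≈ 48.5, C* ≈ 23.5

Set dC/dt = 0 with C > 0: 0.00443R - 0.215 = 0, so R* = 0.215/0.00443 = 48.5.
Set dR/dt = 0 with R > 0: 0.79 - 0.0336C = 0, so C* = 0.79/0.0336 = 23.5.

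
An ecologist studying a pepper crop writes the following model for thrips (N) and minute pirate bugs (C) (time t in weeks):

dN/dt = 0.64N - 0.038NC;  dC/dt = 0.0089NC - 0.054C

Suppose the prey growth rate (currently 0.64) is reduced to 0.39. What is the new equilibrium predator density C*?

At the interior fixed point, setting dN/dt = 0 with N > 0 fixes C* = (prey growth rate)/(NC coefficient) — independent of the other coefficients.
With the change, C* = 0.39/0.038 = 10.3; it falls from 16.8.

C* ≈ 10.3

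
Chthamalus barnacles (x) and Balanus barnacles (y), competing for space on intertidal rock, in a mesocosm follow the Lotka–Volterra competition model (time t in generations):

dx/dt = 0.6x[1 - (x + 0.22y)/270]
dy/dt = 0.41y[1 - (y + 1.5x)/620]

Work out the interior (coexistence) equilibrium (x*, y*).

x* ≈ 199, y* ≈ 321

Setting both brackets to zero gives the nullclines x + 0.22y = 270 and 1.5x + y = 620.
Substituting y = 620 - 1.5x into the first: x(1 - 0.22·1.5) = 270 - 0.22·620.
So x* = 134/0.67 = 199, and then y* = 620 - 1.5·199 = 321.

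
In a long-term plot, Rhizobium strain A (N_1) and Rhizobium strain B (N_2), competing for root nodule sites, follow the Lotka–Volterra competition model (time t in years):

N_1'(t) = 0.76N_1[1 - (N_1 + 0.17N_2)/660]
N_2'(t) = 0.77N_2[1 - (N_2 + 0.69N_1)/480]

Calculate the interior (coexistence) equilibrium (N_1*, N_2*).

N_1* ≈ 655, N_2* ≈ 27.9

Setting both brackets to zero gives the nullclines N_1 + 0.17N_2 = 660 and 0.69N_1 + N_2 = 480.
Substituting N_2 = 480 - 0.69N_1 into the first: N_1(1 - 0.17·0.69) = 660 - 0.17·480.
So N_1* = 578/0.883 = 655, and then N_2* = 480 - 0.69·655 = 27.9.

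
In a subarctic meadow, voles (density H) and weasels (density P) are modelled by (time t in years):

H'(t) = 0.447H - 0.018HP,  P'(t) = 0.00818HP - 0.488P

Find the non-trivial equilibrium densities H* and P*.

Set dP/dt = 0 with P > 0: 0.00818H - 0.488 = 0, so H* = 0.488/0.00818 = 59.7.
Set dH/dt = 0 with H > 0: 0.447 - 0.018P = 0, so P* = 0.447/0.018 = 24.8.

H* ≈ 59.7, P* ≈ 24.8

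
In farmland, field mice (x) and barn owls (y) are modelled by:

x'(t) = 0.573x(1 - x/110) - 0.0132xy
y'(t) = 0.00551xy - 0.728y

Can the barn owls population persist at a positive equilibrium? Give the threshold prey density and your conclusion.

Threshold x = 132; K < 132, so no, the predator goes extinct.

The predator equation gives dy/dt > 0 only when x > 0.728/0.00551 = 132.
Without the predator, x → K = 110. Since 110 < 132, the predator cannot invade.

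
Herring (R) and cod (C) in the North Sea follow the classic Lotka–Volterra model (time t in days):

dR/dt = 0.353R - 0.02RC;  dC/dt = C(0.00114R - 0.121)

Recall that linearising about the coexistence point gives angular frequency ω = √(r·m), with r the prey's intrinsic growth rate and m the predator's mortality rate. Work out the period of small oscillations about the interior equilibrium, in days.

T ≈ 30.4 days

Here r = 0.353 and m = 0.121, so r·m = 0.0427.
ω = √0.0427 = 0.207 per day, hence T = 2π/ω ≈ 30.4 days.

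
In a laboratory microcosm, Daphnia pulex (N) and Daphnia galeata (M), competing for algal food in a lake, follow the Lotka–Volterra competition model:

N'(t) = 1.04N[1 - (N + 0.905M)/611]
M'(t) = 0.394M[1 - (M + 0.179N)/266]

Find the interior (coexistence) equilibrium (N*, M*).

N* ≈ 442, M* ≈ 187

Setting both brackets to zero gives the nullclines N + 0.905M = 611 and 0.179N + M = 266.
Substituting M = 266 - 0.179N into the first: N(1 - 0.905·0.179) = 611 - 0.905·266.
So N* = 370/0.838 = 442, and then M* = 266 - 0.179·442 = 187.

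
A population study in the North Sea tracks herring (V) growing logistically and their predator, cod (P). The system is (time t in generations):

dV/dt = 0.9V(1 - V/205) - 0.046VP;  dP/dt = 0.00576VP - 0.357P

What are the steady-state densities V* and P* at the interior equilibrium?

From dP/dt = 0 with P > 0: 0.00576V* = 0.357, so V* = 62.
Substitute into dV/dt = 0: 0.9(1 - 62/205) = 0.046P*.
The bracket is 0.698, giving P* = 0.628/0.046 = 13.6.

V* ≈ 62, P* ≈ 13.6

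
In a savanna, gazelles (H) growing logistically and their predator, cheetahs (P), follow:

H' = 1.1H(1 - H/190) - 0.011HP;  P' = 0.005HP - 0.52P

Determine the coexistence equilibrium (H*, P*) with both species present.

From dP/dt = 0 with P > 0: 0.005H* = 0.52, so H* = 104.
Substitute into dH/dt = 0: 1.1(1 - 104/190) = 0.011P*.
The bracket is 0.453, giving P* = 0.498/0.011 = 45.3.

H* ≈ 104, P* ≈ 45.3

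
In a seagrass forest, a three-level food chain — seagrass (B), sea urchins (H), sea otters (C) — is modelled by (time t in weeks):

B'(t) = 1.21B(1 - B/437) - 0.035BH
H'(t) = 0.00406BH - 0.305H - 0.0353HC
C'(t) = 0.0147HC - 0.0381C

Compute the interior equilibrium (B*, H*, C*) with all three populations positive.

B* ≈ 404, H* ≈ 2.59, C* ≈ 37.9

From dC/dt = 0: 0.0147H* = 0.0381, so H* = 2.59.
From dB/dt = 0: 1.21(1 - B*/437) = 0.035·2.59, giving B* = 437·(1 - 0.075) = 404.
From dH/dt = 0: 0.00406·404 - 0.305 = 0.0353C*, so C* = 1.34/0.0353 = 37.9.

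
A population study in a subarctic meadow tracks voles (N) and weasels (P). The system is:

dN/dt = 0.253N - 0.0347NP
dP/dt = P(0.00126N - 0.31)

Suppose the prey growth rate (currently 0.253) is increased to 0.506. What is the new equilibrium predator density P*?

P* ≈ 14.6

At the interior fixed point, setting dN/dt = 0 with N > 0 fixes P* = (prey growth rate)/(NP coefficient) — independent of the other coefficients.
With the change, P* = 0.506/0.0347 = 14.6; it rises from 7.29.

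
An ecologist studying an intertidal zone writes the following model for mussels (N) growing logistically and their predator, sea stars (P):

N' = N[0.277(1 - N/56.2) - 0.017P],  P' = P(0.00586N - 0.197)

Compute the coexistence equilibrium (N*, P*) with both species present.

From dP/dt = 0 with P > 0: 0.00586N* = 0.197, so N* = 33.6.
Substitute into dN/dt = 0: 0.277(1 - 33.6/56.2) = 0.017P*.
The bracket is 0.402, giving P* = 0.111/0.017 = 6.55.

N* ≈ 33.6, P* ≈ 6.55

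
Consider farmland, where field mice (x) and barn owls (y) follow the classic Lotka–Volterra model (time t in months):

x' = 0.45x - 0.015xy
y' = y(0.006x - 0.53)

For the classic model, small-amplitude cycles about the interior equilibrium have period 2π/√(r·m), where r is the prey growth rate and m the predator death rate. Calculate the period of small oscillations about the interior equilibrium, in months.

Here r = 0.45 and m = 0.53, so r·m = 0.239.
ω = √0.239 = 0.488 per month, hence T = 2π/ω ≈ 12.9 months.

T ≈ 12.9 months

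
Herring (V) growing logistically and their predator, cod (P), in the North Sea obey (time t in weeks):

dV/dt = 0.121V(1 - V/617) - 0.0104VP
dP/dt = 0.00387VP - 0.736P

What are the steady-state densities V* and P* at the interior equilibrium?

From dP/dt = 0 with P > 0: 0.00387V* = 0.736, so V* = 190.
Substitute into dV/dt = 0: 0.121(1 - 190/617) = 0.0104P*.
The bracket is 0.692, giving P* = 0.0837/0.0104 = 8.05.

V* ≈ 190, P* ≈ 8.05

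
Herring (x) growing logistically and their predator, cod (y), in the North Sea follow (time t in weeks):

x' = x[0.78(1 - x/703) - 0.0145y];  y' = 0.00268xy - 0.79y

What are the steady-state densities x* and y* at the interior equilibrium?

From dy/dt = 0 with y > 0: 0.00268x* = 0.79, so x* = 295.
Substitute into dx/dt = 0: 0.78(1 - 295/703) = 0.0145y*.
The bracket is 0.581, giving y* = 0.453/0.0145 = 31.2.

x* ≈ 295, y* ≈ 31.2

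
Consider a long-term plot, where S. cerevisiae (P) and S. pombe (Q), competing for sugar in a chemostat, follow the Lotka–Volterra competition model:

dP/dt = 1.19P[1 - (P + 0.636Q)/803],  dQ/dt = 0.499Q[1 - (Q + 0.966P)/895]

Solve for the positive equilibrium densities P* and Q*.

P* ≈ 606, Q* ≈ 309

Setting both brackets to zero gives the nullclines P + 0.636Q = 803 and 0.966P + Q = 895.
Substituting Q = 895 - 0.966P into the first: P(1 - 0.636·0.966) = 803 - 0.636·895.
So P* = 234/0.386 = 606, and then Q* = 895 - 0.966·606 = 309.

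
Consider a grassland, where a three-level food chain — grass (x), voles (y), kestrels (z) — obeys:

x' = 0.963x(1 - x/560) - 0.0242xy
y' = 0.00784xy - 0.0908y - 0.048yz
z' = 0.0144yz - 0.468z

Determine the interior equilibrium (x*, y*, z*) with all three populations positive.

x* ≈ 103, y* ≈ 32.5, z* ≈ 14.9

From dz/dt = 0: 0.0144y* = 0.468, so y* = 32.5.
From dx/dt = 0: 0.963(1 - x*/560) = 0.0242·32.5, giving x* = 560·(1 - 0.817) = 103.
From dy/dt = 0: 0.00784·103 - 0.0908 = 0.048z*, so z* = 0.714/0.048 = 14.9.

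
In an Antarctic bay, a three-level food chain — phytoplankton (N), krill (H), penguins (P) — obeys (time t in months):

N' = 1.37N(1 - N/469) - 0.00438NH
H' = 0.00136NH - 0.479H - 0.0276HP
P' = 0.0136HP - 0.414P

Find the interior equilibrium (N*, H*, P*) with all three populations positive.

N* ≈ 423, H* ≈ 30.4, P* ≈ 3.51

From dP/dt = 0: 0.0136H* = 0.414, so H* = 30.4.
From dN/dt = 0: 1.37(1 - N*/469) = 0.00438·30.4, giving N* = 469·(1 - 0.0973) = 423.
From dH/dt = 0: 0.00136·423 - 0.479 = 0.0276P*, so P* = 0.0968/0.0276 = 3.51.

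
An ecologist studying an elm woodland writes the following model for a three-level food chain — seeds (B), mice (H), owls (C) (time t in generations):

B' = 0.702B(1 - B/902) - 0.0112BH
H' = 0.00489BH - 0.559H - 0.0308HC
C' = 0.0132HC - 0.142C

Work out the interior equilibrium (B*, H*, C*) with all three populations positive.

From dC/dt = 0: 0.0132H* = 0.142, so H* = 10.8.
From dB/dt = 0: 0.702(1 - B*/902) = 0.0112·10.8, giving B* = 902·(1 - 0.172) = 747.
From dH/dt = 0: 0.00489·747 - 0.559 = 0.0308C*, so C* = 3.09/0.0308 = 100.

B* ≈ 747, H* ≈ 10.8, C* ≈ 100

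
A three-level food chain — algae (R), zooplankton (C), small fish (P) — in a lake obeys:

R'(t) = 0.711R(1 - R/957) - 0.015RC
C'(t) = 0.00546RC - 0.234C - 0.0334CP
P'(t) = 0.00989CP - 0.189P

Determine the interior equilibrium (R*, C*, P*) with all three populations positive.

From dP/dt = 0: 0.00989C* = 0.189, so C* = 19.1.
From dR/dt = 0: 0.711(1 - R*/957) = 0.015·19.1, giving R* = 957·(1 - 0.403) = 571.
From dC/dt = 0: 0.00546·571 - 0.234 = 0.0334P*, so P* = 2.88/0.0334 = 86.4.

R* ≈ 571, C* ≈ 19.1, P* ≈ 86.4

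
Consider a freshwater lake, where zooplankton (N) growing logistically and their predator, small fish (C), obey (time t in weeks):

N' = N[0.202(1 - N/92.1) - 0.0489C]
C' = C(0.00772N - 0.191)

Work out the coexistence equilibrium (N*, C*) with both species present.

From dC/dt = 0 with C > 0: 0.00772N* = 0.191, so N* = 24.7.
Substitute into dN/dt = 0: 0.202(1 - 24.7/92.1) = 0.0489C*.
The bracket is 0.731, giving C* = 0.148/0.0489 = 3.02.

N* ≈ 24.7, C* ≈ 3.02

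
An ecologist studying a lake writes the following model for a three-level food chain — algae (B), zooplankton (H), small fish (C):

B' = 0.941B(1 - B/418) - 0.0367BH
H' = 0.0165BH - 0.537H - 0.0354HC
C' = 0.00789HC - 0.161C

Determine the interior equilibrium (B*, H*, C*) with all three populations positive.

B* ≈ 85.3, H* ≈ 20.4, C* ≈ 24.6

From dC/dt = 0: 0.00789H* = 0.161, so H* = 20.4.
From dB/dt = 0: 0.941(1 - B*/418) = 0.0367·20.4, giving B* = 418·(1 - 0.796) = 85.3.
From dH/dt = 0: 0.0165·85.3 - 0.537 = 0.0354C*, so C* = 0.871/0.0354 = 24.6.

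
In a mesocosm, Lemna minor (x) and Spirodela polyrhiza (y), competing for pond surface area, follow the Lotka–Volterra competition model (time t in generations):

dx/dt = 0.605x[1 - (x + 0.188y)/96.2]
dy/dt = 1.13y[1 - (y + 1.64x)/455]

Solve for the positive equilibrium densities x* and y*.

x* ≈ 15.4, y* ≈ 430

Setting both brackets to zero gives the nullclines x + 0.188y = 96.2 and 1.64x + y = 455.
Substituting y = 455 - 1.64x into the first: x(1 - 0.188·1.64) = 96.2 - 0.188·455.
So x* = 10.7/0.692 = 15.4, and then y* = 455 - 1.64·15.4 = 430.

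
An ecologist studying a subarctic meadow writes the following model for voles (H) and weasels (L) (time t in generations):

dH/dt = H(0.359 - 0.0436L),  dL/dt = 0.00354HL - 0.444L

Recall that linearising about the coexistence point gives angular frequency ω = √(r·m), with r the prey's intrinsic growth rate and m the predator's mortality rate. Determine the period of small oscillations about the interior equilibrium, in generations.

Here r = 0.359 and m = 0.444, so r·m = 0.159.
ω = √0.159 = 0.399 per generation, hence T = 2π/ω ≈ 15.7 generations.

T ≈ 15.7 generations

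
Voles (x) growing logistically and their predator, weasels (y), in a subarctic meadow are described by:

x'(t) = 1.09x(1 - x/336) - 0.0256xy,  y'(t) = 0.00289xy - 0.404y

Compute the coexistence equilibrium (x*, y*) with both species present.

x* ≈ 140, y* ≈ 24.9

From dy/dt = 0 with y > 0: 0.00289x* = 0.404, so x* = 140.
Substitute into dx/dt = 0: 1.09(1 - 140/336) = 0.0256y*.
The bracket is 0.584, giving y* = 0.637/0.0256 = 24.9.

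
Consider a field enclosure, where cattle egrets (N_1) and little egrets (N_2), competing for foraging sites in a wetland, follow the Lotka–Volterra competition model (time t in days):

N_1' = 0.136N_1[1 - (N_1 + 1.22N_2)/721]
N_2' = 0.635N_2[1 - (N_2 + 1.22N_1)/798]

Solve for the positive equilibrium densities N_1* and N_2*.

Setting both brackets to zero gives the nullclines N_1 + 1.22N_2 = 721 and 1.22N_1 + N_2 = 798.
Substituting N_2 = 798 - 1.22N_1 into the first: N_1(1 - 1.22·1.22) = 721 - 1.22·798.
So N_1* = -253/-0.488 = 517, and then N_2* = 798 - 1.22·517 = 167.

N_1* ≈ 517, N_2* ≈ 167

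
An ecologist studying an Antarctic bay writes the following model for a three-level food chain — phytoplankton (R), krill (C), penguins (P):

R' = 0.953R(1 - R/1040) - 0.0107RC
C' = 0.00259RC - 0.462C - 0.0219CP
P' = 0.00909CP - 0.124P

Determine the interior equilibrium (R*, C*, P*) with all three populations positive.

From dP/dt = 0: 0.00909C* = 0.124, so C* = 13.6.
From dR/dt = 0: 0.953(1 - R*/1040) = 0.0107·13.6, giving R* = 1040·(1 - 0.153) = 881.
From dC/dt = 0: 0.00259·881 - 0.462 = 0.0219P*, so P* = 1.82/0.0219 = 83.1.

R* ≈ 881, C* ≈ 13.6, P* ≈ 83.1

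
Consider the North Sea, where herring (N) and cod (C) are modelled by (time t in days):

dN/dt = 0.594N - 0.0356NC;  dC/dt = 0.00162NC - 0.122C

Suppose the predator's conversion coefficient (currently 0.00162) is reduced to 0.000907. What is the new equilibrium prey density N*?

At the interior fixed point, setting dC/dt = 0 with C > 0 fixes N* = (predator death rate)/(NC coefficient) — independent of the other coefficients.
With the change, N* = 0.122/0.000907 = 135; it rises from 75.3.

N* ≈ 135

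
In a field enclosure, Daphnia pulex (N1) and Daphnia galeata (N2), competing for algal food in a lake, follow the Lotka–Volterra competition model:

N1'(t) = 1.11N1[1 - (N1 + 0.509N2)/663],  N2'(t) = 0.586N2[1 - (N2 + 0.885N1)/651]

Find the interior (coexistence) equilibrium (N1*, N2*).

N1* ≈ 603, N2* ≈ 117

Setting both brackets to zero gives the nullclines N1 + 0.509N2 = 663 and 0.885N1 + N2 = 651.
Substituting N2 = 651 - 0.885N1 into the first: N1(1 - 0.509·0.885) = 663 - 0.509·651.
So N1* = 332/0.55 = 603, and then N2* = 651 - 0.885·603 = 117.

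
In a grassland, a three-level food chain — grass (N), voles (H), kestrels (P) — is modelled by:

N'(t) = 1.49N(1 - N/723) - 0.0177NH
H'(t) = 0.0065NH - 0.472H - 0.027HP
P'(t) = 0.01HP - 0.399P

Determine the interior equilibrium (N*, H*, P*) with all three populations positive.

N* ≈ 380, H* ≈ 39.9, P* ≈ 74.1

From dP/dt = 0: 0.01H* = 0.399, so H* = 39.9.
From dN/dt = 0: 1.49(1 - N*/723) = 0.0177·39.9, giving N* = 723·(1 - 0.474) = 380.
From dH/dt = 0: 0.0065·380 - 0.472 = 0.027P*, so P* = 2/0.027 = 74.1.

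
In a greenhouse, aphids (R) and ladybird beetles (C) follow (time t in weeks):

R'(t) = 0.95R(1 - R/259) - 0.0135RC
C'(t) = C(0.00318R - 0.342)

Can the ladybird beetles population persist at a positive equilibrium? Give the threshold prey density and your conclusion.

Threshold R = 108; K > 108, so yes, the predator persists.

The predator equation gives dC/dt > 0 only when R > 0.342/0.00318 = 108.
Without the predator, R → K = 259. Since 259 > 108, the predator can invade and persist.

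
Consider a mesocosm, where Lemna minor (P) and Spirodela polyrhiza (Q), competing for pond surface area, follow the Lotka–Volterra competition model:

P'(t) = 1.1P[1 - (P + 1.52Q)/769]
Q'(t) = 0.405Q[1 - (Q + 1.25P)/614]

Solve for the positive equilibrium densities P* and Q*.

Setting both brackets to zero gives the nullclines P + 1.52Q = 769 and 1.25P + Q = 614.
Substituting Q = 614 - 1.25P into the first: P(1 - 1.52·1.25) = 769 - 1.52·614.
So P* = -164/-0.9 = 183, and then Q* = 614 - 1.25·183 = 386.

P* ≈ 183, Q* ≈ 386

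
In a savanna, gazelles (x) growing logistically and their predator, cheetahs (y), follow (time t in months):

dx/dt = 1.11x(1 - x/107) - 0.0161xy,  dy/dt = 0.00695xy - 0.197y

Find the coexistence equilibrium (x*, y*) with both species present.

x* ≈ 28.3, y* ≈ 50.7

From dy/dt = 0 with y > 0: 0.00695x* = 0.197, so x* = 28.3.
Substitute into dx/dt = 0: 1.11(1 - 28.3/107) = 0.0161y*.
The bracket is 0.735, giving y* = 0.816/0.0161 = 50.7.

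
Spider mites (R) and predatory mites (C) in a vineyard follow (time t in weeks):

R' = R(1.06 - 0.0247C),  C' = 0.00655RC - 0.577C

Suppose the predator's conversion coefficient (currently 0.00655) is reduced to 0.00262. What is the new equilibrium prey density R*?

R* ≈ 220

At the interior fixed point, setting dC/dt = 0 with C > 0 fixes R* = (predator death rate)/(RC coefficient) — independent of the other coefficients.
With the change, R* = 0.577/0.00262 = 220; it rises from 88.1.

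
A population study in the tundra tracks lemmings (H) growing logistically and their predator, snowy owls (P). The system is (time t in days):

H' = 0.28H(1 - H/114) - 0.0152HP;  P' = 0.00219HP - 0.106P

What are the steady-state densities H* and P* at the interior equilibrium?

From dP/dt = 0 with P > 0: 0.00219H* = 0.106, so H* = 48.4.
Substitute into dH/dt = 0: 0.28(1 - 48.4/114) = 0.0152P*.
The bracket is 0.575, giving P* = 0.161/0.0152 = 10.6.

H* ≈ 48.4, P* ≈ 10.6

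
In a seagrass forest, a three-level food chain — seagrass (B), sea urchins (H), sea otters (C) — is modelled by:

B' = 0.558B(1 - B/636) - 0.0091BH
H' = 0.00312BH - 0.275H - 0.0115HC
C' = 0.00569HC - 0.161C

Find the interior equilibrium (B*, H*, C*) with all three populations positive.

From dC/dt = 0: 0.00569H* = 0.161, so H* = 28.3.
From dB/dt = 0: 0.558(1 - B*/636) = 0.0091·28.3, giving B* = 636·(1 - 0.461) = 343.
From dH/dt = 0: 0.00312·343 - 0.275 = 0.0115C*, so C* = 0.794/0.0115 = 69.

B* ≈ 343, H* ≈ 28.3, C* ≈ 69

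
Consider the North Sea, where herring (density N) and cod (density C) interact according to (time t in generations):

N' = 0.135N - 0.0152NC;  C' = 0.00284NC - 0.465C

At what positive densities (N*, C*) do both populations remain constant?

N* ≈ 164, C* ≈ 8.88

Set dC/dt = 0 with C > 0: 0.00284N - 0.465 = 0, so N* = 0.465/0.00284 = 164.
Set dN/dt = 0 with N > 0: 0.135 - 0.0152C = 0, so C* = 0.135/0.0152 = 8.88.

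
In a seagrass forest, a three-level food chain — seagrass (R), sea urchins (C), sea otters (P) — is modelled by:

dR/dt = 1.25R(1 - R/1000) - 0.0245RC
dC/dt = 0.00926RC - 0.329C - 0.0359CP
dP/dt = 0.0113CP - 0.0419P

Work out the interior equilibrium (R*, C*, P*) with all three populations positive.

From dP/dt = 0: 0.0113C* = 0.0419, so C* = 3.71.
From dR/dt = 0: 1.25(1 - R*/1000) = 0.0245·3.71, giving R* = 1000·(1 - 0.0727) = 927.
From dC/dt = 0: 0.00926·927 - 0.329 = 0.0359P*, so P* = 8.26/0.0359 = 230.

R* ≈ 927, C* ≈ 3.71, P* ≈ 230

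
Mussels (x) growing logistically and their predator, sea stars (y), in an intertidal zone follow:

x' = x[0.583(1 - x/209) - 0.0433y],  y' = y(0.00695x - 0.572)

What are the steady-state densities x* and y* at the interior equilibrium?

From dy/dt = 0 with y > 0: 0.00695x* = 0.572, so x* = 82.3.
Substitute into dx/dt = 0: 0.583(1 - 82.3/209) = 0.0433y*.
The bracket is 0.606, giving y* = 0.353/0.0433 = 8.16.

x* ≈ 82.3, y* ≈ 8.16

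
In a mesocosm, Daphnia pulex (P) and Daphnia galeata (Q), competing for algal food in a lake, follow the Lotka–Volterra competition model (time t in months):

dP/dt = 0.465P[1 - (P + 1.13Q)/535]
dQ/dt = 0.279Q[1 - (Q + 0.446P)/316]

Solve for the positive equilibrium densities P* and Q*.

P* ≈ 359, Q* ≈ 156

Setting both brackets to zero gives the nullclines P + 1.13Q = 535 and 0.446P + Q = 316.
Substituting Q = 316 - 0.446P into the first: P(1 - 1.13·0.446) = 535 - 1.13·316.
So P* = 178/0.496 = 359, and then Q* = 316 - 0.446·359 = 156.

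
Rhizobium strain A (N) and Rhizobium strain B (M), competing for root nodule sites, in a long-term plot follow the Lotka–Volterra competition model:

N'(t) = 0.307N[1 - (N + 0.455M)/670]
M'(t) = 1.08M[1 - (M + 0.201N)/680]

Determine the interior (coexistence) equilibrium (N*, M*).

N* ≈ 397, M* ≈ 600

Setting both brackets to zero gives the nullclines N + 0.455M = 670 and 0.201N + M = 680.
Substituting M = 680 - 0.201N into the first: N(1 - 0.455·0.201) = 670 - 0.455·680.
So N* = 361/0.909 = 397, and then M* = 680 - 0.201·397 = 600.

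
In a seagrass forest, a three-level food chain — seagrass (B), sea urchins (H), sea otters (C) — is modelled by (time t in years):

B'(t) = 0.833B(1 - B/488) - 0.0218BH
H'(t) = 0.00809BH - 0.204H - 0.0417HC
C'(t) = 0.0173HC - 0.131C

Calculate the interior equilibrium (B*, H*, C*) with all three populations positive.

From dC/dt = 0: 0.0173H* = 0.131, so H* = 7.57.
From dB/dt = 0: 0.833(1 - B*/488) = 0.0218·7.57, giving B* = 488·(1 - 0.198) = 391.
From dH/dt = 0: 0.00809·391 - 0.204 = 0.0417C*, so C* = 2.96/0.0417 = 71.

B* ≈ 391, H* ≈ 7.57, C* ≈ 71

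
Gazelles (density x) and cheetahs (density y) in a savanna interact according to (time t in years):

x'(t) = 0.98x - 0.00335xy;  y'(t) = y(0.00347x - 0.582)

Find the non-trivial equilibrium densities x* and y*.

x* ≈ 168, y* ≈ 293

Set dy/dt = 0 with y > 0: 0.00347x - 0.582 = 0, so x* = 0.582/0.00347 = 168.
Set dx/dt = 0 with x > 0: 0.98 - 0.00335y = 0, so y* = 0.98/0.00335 = 293.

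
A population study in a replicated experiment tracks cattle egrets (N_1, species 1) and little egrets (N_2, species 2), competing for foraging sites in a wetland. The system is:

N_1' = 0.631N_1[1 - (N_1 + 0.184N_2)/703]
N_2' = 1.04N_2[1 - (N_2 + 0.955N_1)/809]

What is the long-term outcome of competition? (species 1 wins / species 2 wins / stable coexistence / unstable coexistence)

Compare the nullcline intercepts: K1/α12 = 703/0.184 = 3820 > K2 = 809; K2/α21 = 809/0.955 = 847 > K1 = 703.
Since both inequalities hold, each species can invade when rare, so the interior equilibrium is stable.

stable coexistence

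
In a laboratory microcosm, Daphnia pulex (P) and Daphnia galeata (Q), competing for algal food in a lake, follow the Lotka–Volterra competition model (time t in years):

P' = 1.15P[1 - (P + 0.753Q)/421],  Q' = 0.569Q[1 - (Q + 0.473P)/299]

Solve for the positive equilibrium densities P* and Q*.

Setting both brackets to zero gives the nullclines P + 0.753Q = 421 and 0.473P + Q = 299.
Substituting Q = 299 - 0.473P into the first: P(1 - 0.753·0.473) = 421 - 0.753·299.
So P* = 196/0.644 = 304, and then Q* = 299 - 0.473·304 = 155.

P* ≈ 304, Q* ≈ 155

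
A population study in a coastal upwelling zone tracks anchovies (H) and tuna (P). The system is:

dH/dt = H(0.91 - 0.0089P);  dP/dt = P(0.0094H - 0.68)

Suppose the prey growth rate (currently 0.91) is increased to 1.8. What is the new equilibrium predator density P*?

P* ≈ 202

At the interior fixed point, setting dH/dt = 0 with H > 0 fixes P* = (prey growth rate)/(HP coefficient) — independent of the other coefficients.
With the change, P* = 1.8/0.0089 = 202; it rises from 102.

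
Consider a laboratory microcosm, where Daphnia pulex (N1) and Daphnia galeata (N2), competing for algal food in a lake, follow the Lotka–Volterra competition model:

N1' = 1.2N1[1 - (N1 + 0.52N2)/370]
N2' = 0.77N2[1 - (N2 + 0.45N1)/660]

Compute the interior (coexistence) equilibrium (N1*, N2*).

N1* ≈ 35, N2* ≈ 644

Setting both brackets to zero gives the nullclines N1 + 0.52N2 = 370 and 0.45N1 + N2 = 660.
Substituting N2 = 660 - 0.45N1 into the first: N1(1 - 0.52·0.45) = 370 - 0.52·660.
So N1* = 26.8/0.766 = 35, and then N2* = 660 - 0.45·35 = 644.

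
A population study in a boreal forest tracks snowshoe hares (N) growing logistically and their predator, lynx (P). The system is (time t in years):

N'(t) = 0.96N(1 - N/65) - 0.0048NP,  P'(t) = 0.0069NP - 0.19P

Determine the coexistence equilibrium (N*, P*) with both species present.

N* ≈ 27.5, P* ≈ 115

From dP/dt = 0 with P > 0: 0.0069N* = 0.19, so N* = 27.5.
Substitute into dN/dt = 0: 0.96(1 - 27.5/65) = 0.0048P*.
The bracket is 0.576, giving P* = 0.553/0.0048 = 115.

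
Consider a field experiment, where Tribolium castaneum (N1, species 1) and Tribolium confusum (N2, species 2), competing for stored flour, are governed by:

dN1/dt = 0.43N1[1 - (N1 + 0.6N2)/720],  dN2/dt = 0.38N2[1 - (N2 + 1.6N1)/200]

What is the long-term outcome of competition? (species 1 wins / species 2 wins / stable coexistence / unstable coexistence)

species 1 excludes species 2

Compare the nullcline intercepts: K1/α12 = 720/0.6 = 1200 > K2 = 200; K2/α21 = 200/1.6 = 125 < K1 = 720.
Since the inequalities point opposite ways, species 1 can invade but species 2 cannot.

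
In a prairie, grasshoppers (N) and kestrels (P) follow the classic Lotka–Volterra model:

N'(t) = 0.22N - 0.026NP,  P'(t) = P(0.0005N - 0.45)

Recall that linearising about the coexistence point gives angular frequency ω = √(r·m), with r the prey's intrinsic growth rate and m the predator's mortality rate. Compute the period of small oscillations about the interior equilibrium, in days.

Here r = 0.22 and m = 0.45, so r·m = 0.099.
ω = √0.099 = 0.315 per day, hence T = 2π/ω ≈ 20 days.

T ≈ 20 days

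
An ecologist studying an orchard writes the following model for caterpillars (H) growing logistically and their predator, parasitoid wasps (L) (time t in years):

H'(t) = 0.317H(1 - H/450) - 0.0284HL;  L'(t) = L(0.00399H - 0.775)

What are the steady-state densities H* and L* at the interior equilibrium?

H* ≈ 194, L* ≈ 6.34

From dL/dt = 0 with L > 0: 0.00399H* = 0.775, so H* = 194.
Substitute into dH/dt = 0: 0.317(1 - 194/450) = 0.0284L*.
The bracket is 0.568, giving L* = 0.18/0.0284 = 6.34.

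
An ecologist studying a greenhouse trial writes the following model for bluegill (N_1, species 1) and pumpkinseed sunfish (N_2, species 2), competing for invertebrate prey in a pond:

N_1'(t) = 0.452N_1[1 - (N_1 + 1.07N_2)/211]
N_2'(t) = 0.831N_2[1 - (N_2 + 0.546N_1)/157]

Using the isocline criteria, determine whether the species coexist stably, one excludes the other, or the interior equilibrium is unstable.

Compare the nullcline intercepts: K1/α12 = 211/1.07 = 197 > K2 = 157; K2/α21 = 157/0.546 = 288 > K1 = 211.
Since both inequalities hold, each species can invade when rare, so the interior equilibrium is stable.

stable coexistence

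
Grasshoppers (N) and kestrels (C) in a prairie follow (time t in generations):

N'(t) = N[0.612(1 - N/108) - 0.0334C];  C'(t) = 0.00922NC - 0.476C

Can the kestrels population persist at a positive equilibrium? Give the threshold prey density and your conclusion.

Threshold N = 51.6; K > 51.6, so yes, the predator persists.

The predator equation gives dC/dt > 0 only when N > 0.476/0.00922 = 51.6.
Without the predator, N → K = 108. Since 108 > 51.6, the predator can invade and persist.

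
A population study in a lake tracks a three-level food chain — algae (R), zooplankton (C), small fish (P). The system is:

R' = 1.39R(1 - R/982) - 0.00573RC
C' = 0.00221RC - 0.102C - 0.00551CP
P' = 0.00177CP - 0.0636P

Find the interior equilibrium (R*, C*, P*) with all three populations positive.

From dP/dt = 0: 0.00177C* = 0.0636, so C* = 35.9.
From dR/dt = 0: 1.39(1 - R*/982) = 0.00573·35.9, giving R* = 982·(1 - 0.148) = 837.
From dC/dt = 0: 0.00221·837 - 0.102 = 0.00551P*, so P* = 1.75/0.00551 = 317.

R* ≈ 837, C* ≈ 35.9, P* ≈ 317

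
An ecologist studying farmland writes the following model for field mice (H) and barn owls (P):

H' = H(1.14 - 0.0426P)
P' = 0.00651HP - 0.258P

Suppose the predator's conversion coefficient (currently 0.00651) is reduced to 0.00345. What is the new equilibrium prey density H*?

At the interior fixed point, setting dP/dt = 0 with P > 0 fixes H* = (predator death rate)/(HP coefficient) — independent of the other coefficients.
With the change, H* = 0.258/0.00345 = 74.8; it rises from 39.6.

H* ≈ 74.8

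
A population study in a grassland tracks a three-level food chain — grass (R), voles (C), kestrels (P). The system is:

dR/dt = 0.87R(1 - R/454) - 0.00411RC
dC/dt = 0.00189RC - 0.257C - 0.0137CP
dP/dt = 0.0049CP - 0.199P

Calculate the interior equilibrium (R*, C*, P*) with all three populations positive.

From dP/dt = 0: 0.0049C* = 0.199, so C* = 40.6.
From dR/dt = 0: 0.87(1 - R*/454) = 0.00411·40.6, giving R* = 454·(1 - 0.192) = 367.
From dC/dt = 0: 0.00189·367 - 0.257 = 0.0137P*, so P* = 0.436/0.0137 = 31.9.

R* ≈ 367, C* ≈ 40.6, P* ≈ 31.9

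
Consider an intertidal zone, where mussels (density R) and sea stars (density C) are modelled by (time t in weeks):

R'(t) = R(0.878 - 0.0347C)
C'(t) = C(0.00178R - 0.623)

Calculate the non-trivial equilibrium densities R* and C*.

Set dC/dt = 0 with C > 0: 0.00178R - 0.623 = 0, so R* = 0.623/0.00178 = 350.
Set dR/dt = 0 with R > 0: 0.878 - 0.0347C = 0, so C* = 0.878/0.0347 = 25.3.

R* ≈ 350, C* ≈ 25.3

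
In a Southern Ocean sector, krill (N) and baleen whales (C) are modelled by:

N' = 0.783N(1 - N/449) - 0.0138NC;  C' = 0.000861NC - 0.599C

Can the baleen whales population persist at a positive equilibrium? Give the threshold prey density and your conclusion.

Threshold N = 696; K < 696, so no, the predator goes extinct.

The predator equation gives dC/dt > 0 only when N > 0.599/0.000861 = 696.
Without the predator, N → K = 449. Since 449 < 696, the predator cannot invade.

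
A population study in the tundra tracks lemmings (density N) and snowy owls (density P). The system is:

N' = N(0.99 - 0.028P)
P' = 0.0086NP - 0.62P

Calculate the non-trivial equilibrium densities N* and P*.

Set dP/dt = 0 with P > 0: 0.0086N - 0.62 = 0, so N* = 0.62/0.0086 = 72.1.
Set dN/dt = 0 with N > 0: 0.99 - 0.028P = 0, so P* = 0.99/0.028 = 35.4.

N* ≈ 72.1, P* ≈ 35.4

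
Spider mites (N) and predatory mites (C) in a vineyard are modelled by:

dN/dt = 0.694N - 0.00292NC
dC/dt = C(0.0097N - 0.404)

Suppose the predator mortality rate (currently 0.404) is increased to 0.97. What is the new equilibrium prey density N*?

At the interior fixed point, setting dC/dt = 0 with C > 0 fixes N* = (predator death rate)/(NC coefficient) — independent of the other coefficients.
With the change, N* = 0.97/0.0097 = 100; it rises from 41.6.

N* ≈ 100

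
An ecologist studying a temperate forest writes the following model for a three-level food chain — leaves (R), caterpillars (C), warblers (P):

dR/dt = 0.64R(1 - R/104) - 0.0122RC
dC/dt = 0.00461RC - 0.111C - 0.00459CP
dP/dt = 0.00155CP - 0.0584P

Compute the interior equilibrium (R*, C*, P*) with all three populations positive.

R* ≈ 29.3, C* ≈ 37.7, P* ≈ 5.25

From dP/dt = 0: 0.00155C* = 0.0584, so C* = 37.7.
From dR/dt = 0: 0.64(1 - R*/104) = 0.0122·37.7, giving R* = 104·(1 - 0.718) = 29.3.
From dC/dt = 0: 0.00461·29.3 - 0.111 = 0.00459P*, so P* = 0.0241/0.00459 = 5.25.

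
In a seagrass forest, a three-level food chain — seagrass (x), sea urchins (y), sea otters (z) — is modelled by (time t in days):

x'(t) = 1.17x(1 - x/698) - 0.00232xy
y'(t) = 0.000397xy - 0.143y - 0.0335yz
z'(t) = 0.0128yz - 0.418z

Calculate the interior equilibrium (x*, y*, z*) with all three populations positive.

x* ≈ 653, y* ≈ 32.7, z* ≈ 3.47

From dz/dt = 0: 0.0128y* = 0.418, so y* = 32.7.
From dx/dt = 0: 1.17(1 - x*/698) = 0.00232·32.7, giving x* = 698·(1 - 0.0648) = 653.
From dy/dt = 0: 0.000397·653 - 0.143 = 0.0335z*, so z* = 0.116/0.0335 = 3.47.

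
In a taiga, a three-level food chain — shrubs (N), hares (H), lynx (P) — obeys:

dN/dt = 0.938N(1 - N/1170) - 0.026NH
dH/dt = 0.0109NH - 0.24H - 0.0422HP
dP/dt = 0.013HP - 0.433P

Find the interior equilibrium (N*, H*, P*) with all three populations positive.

N* ≈ 89.8, H* ≈ 33.3, P* ≈ 17.5

From dP/dt = 0: 0.013H* = 0.433, so H* = 33.3.
From dN/dt = 0: 0.938(1 - N*/1170) = 0.026·33.3, giving N* = 1170·(1 - 0.923) = 89.8.
From dH/dt = 0: 0.0109·89.8 - 0.24 = 0.0422P*, so P* = 0.739/0.0422 = 17.5.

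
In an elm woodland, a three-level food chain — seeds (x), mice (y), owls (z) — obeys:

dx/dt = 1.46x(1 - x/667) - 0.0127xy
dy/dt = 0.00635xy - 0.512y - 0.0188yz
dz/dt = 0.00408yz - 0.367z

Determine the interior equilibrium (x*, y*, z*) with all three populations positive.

x* ≈ 145, y* ≈ 90, z* ≈ 21.8

From dz/dt = 0: 0.00408y* = 0.367, so y* = 90.
From dx/dt = 0: 1.46(1 - x*/667) = 0.0127·90, giving x* = 667·(1 - 0.782) = 145.
From dy/dt = 0: 0.00635·145 - 0.512 = 0.0188z*, so z* = 0.409/0.0188 = 21.8.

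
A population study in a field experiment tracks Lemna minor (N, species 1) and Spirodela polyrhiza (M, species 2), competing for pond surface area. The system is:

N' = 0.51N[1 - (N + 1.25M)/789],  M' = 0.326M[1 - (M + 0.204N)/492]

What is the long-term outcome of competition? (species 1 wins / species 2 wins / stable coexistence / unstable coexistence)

Compare the nullcline intercepts: K1/α12 = 789/1.25 = 631 > K2 = 492; K2/α21 = 492/0.204 = 2410 > K1 = 789.
Since both inequalities hold, each species can invade when rare, so the interior equilibrium is stable.

stable coexistence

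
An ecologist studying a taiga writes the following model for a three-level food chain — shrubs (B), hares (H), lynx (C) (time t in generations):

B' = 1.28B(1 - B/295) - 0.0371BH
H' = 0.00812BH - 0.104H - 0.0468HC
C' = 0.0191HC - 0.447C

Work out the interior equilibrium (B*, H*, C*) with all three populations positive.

B* ≈ 94.9, H* ≈ 23.4, C* ≈ 14.2

From dC/dt = 0: 0.0191H* = 0.447, so H* = 23.4.
From dB/dt = 0: 1.28(1 - B*/295) = 0.0371·23.4, giving B* = 295·(1 - 0.678) = 94.9.
From dH/dt = 0: 0.00812·94.9 - 0.104 = 0.0468C*, so C* = 0.667/0.0468 = 14.2.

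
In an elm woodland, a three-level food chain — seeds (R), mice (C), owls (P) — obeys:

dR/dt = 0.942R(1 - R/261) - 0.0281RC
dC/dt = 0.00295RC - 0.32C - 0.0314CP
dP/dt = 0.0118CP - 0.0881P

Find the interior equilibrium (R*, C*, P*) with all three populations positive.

From dP/dt = 0: 0.0118C* = 0.0881, so C* = 7.47.
From dR/dt = 0: 0.942(1 - R*/261) = 0.0281·7.47, giving R* = 261·(1 - 0.223) = 203.
From dC/dt = 0: 0.00295·203 - 0.32 = 0.0314P*, so P* = 0.278/0.0314 = 8.87.

R* ≈ 203, C* ≈ 7.47, P* ≈ 8.87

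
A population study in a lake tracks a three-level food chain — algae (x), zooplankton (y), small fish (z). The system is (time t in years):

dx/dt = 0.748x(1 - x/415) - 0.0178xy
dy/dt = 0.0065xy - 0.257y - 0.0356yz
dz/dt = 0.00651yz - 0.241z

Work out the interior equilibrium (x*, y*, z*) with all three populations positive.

From dz/dt = 0: 0.00651y* = 0.241, so y* = 37.
From dx/dt = 0: 0.748(1 - x*/415) = 0.0178·37, giving x* = 415·(1 - 0.881) = 49.4.
From dy/dt = 0: 0.0065·49.4 - 0.257 = 0.0356z*, so z* = 0.0641/0.0356 = 1.8.

x* ≈ 49.4, y* ≈ 37, z* ≈ 1.8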